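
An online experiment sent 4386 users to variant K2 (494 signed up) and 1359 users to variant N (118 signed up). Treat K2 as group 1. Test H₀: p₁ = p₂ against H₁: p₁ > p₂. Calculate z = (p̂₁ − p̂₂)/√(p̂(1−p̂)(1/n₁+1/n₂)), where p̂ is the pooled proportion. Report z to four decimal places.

p̂₁ = 494/4386 ≈ 0.1126311, p̂₂ = 118/1359 ≈ 0.0868286.
Pooled p̂ = (494+118)/(4386+1359) = 612/5745 = 0.1065274.
SE = √(0.0951793 × 0.000963833) = 0.0095779.
z = (0.1126311 − 0.0868286)/0.0095779 = 0.0258025/0.0095779 = 2.6940.
p-value = P(Z > 2.694) ≈ 0.0035.

z = 2.6940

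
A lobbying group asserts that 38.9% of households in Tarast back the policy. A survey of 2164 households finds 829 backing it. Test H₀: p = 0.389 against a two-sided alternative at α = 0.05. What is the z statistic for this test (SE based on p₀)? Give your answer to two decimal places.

z = -0.56

p̂ = 829/2164 = 0.3831.
Under H₀, SE = √(0.389·0.611/2164) = √(0.000109833) = 0.0105.
z = (0.3831 − 0.389)/0.0105 = -0.0059/0.0105 = -0.56.
p-value = 2·P(Z > 0.564) ≈ 0.5726. With α = 0.05, fail to reject H₀.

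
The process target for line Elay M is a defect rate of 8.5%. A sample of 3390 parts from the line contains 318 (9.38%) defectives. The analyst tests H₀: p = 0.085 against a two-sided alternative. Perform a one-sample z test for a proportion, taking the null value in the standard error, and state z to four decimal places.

p̂ = 318/3390 ≈ 0.0938053.
SE = √(p₀(1−p₀)/n) = √(0.077775/3390) = 0.0047898.
z = (0.0938053 − 0.085)/0.0047898 = 0.0088053/0.0047898 = 1.8383.
Two-sided p-value ≈ 2·Φ(−1.838) = 0.0660.

z = 1.8383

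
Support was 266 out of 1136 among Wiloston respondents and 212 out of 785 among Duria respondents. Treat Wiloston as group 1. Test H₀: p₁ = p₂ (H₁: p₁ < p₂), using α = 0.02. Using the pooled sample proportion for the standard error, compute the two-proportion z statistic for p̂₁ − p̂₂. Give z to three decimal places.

z = -1.790

p̂₁ = 266/1136 ≈ 0.234155, p̂₂ = 212/785 ≈ 0.270064.
Pooled p̂ = (266+212)/(1136+785) = 478/1921 = 0.248829.
SE = √(0.186913 × 0.00215417) = 0.020066.
z = (0.234155 − 0.270064)/0.020066 = -0.035909/0.020066 = -1.790.
p-value = P(Z < -1.790) ≈ 0.0368. With α = 0.02, fail to reject H₀.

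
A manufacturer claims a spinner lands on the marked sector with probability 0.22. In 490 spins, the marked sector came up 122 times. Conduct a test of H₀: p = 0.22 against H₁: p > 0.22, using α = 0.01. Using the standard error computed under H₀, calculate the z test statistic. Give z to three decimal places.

z = 1.549

p̂ = 122/490 ≈ 0.24898.
Standard error under H₀: √(0.22×0.78/490) = 0.01871.
z = (0.24898 − 0.22)/0.01871 = 0.02898/0.01871 = 1.549.
p-value = P(Z > 1.549) ≈ 0.0607; since p > α = 0.01, fail to reject H₀.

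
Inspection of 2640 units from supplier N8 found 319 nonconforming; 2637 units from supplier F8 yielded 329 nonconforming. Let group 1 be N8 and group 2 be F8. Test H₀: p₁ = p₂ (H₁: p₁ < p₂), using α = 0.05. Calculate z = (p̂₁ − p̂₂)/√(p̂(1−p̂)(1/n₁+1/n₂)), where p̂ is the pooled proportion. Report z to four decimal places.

z = -0.4349

p̂₁ = 319/2640 = 0.120833, p̂₂ = 329/2637 = 0.124763.
Pooled p̂ = (319+329)/(2640+2637) = 648/5277 = 0.122797.
SE = √(p̂(1−p̂)(1/n₁+1/n₂)) = √(0.122797·0.877203·0.000758007) = √(8.16509e-05) = 0.009036.
z = (0.120833 − 0.124763)/0.009036 = -0.003930/0.009036 = -0.4349.
p-value = P(Z < -0.435) ≈ 0.3318. With α = 0.05, fail to reject H₀.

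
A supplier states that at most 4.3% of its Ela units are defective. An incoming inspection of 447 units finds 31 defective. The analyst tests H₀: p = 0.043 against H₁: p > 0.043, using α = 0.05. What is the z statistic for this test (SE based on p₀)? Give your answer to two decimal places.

p̂ = 31/447 = 0.0694.
Under H₀, SE = √(0.043·0.957/447) = √(9.20604e-05) = 0.0096.
z = (0.0694 − 0.043)/0.0096 = 0.0264/0.0096 = 2.75.
p-value = P(Z > 2.746) ≈ 0.0030, so at α = 0.05 we reject H₀.

z = 2.75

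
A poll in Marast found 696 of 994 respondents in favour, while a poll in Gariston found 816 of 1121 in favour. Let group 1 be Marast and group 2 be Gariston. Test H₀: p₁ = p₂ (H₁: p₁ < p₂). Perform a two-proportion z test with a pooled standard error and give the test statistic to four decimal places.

z = -1.4093

p̂₁ = 696/994 = 0.700201, p̂₂ = 816/1121 = 0.727921.
Pooled p̂ = (696+816)/(994+1121) = 1512/2115 = 0.714894.
SE = √(p̂(1−p̂)(1/n₁+1/n₂)) = √(0.714894·0.285106·0.0018981) = √(0.000386871) = 0.019669.
z = (0.700201 − 0.727921)/0.019669 = -0.027720/0.019669 = -1.4093.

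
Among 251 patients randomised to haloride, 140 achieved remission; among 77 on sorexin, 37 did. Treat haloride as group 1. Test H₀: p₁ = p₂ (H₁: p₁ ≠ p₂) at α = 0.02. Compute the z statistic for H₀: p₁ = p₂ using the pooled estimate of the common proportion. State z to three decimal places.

z = 1.190

p̂₁ = 140/251 ≈ 0.55777, p̂₂ = 37/77 ≈ 0.48052.
Pooled p̂ = (140+37)/(251+77) = 177/328 = 0.53963.
SE = √(0.248429 × 0.0169711) = 0.06493.
z = (0.55777 − 0.48052)/0.06493 = 0.07725/0.06493 = 1.190.
p-value = 2·P(Z > 1.190) ≈ 0.2342; since p > α = 0.02, fail to reject H₀.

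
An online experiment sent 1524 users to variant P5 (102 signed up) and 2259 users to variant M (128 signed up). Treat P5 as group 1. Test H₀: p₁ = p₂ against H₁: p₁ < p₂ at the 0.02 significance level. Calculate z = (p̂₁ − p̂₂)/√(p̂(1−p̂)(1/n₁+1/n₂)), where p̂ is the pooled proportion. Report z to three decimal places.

p̂₁ = 102/1524 ≈ 0.066929, p̂₂ = 128/2259 ≈ 0.056662.
Pooled p̂ = (102+128)/(1524+2259) = 230/3783 = 0.060798.
SE = √(p̂(1−p̂)(1/n₁+1/n₂)) = √(0.060798·0.939202·0.00109884) = √(6.27459e-05) = 0.007921.
z = (0.066929 − 0.056662)/0.007921 = 0.010267/0.007921 = 1.296.
p-value = P(Z < 1.296) ≈ 0.9025; since p > α = 0.02, fail to reject H₀.

z = 1.296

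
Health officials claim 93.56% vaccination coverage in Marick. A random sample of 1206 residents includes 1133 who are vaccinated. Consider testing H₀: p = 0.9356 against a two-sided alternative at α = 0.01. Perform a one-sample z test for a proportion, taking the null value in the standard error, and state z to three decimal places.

z = 0.547

p̂ = 1133/1206 ≈ 0.93947.
Under H₀, SE = √(0.9356·0.0644/1206) = √(4.99607e-05) = 0.00707.
z = (0.93947 − 0.9356)/0.00707 = 0.00387/0.00707 = 0.547.
p-value = 2·P(Z > 0.547) ≈ 0.5841; since p > α = 0.01, fail to reject H₀.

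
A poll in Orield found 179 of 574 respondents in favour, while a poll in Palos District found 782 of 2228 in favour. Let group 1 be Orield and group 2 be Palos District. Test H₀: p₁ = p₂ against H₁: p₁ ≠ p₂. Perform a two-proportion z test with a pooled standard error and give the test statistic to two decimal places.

z = -1.76

p̂₁ = 179/574 ≈ 0.31185, p̂₂ = 782/2228 ≈ 0.35099.
Pooled p̂ = (179+782)/(574+2228) = 961/2802 = 0.34297.
SE = √(0.225341 × 0.00219099) = 0.02222.
z = (0.31185 − 0.35099)/0.02222 = -0.03914/0.02222 = -1.76.
Two-sided p-value ≈ 2·Φ(−1.762) = 0.0782.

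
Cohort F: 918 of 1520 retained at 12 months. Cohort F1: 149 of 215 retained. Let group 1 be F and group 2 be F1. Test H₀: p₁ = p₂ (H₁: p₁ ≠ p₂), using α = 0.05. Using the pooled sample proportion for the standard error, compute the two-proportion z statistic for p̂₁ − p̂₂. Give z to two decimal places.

z = -2.51

p̂₁ = 918/1520 = 0.6039, p̂₂ = 149/215 = 0.6930.
Pooled p̂ = (918+149)/(1520+215) = 1067/1735 = 0.6150.
SE = √(0.236778 × 0.00530906) = 0.0355.
z = (0.6039 − 0.6930)/0.0355 = -0.0891/0.0355 = -2.51.
Two-sided p-value ≈ 2·Φ(−2.512) = 0.0120. With α = 0.05, reject H₀.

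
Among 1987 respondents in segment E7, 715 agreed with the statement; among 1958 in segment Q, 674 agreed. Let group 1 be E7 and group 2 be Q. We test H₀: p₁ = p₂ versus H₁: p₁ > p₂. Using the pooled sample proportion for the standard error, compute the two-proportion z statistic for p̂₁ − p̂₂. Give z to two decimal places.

z = 1.03

p̂₁ = 715/1987 = 0.3598, p̂₂ = 674/1958 = 0.3442.
Pooled p̂ = (715+674)/(1987+1958) = 1389/3945 = 0.3521.
SE = √(0.228123 × 0.001014) = 0.0152.
z = (0.3598 − 0.3442)/0.0152 = 0.0156/0.0152 = 1.03.
p-value = P(Z > 1.026) ≈ 0.1524.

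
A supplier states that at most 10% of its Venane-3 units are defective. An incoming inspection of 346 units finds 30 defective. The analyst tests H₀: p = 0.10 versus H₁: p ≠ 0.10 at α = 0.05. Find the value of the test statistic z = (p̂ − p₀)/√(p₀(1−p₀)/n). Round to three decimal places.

p̂ = 30/346 = 0.08671.
Standard error under H₀: √(0.1×0.9/346) = 0.01613.
z = (0.08671 − 0.1)/0.01613 = -0.01329/0.01613 = -0.824.
Two-sided p-value ≈ 2·Φ(−0.824) = 0.4098; since p > α = 0.05, fail to reject H₀.

z = -0.824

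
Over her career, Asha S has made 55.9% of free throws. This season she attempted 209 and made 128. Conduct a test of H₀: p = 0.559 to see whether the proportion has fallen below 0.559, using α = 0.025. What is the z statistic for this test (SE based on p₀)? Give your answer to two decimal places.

p̂ = 128/209 = 0.6124.
SE = √(p₀(1−p₀)/n) = √(0.24652/209) = 0.0343.
z = (0.6124 − 0.559)/0.0343 = 0.0534/0.0343 = 1.56.
p-value = P(Z < 1.556) ≈ 0.9401, so at α = 0.025 we fail to reject H₀.

z = 1.56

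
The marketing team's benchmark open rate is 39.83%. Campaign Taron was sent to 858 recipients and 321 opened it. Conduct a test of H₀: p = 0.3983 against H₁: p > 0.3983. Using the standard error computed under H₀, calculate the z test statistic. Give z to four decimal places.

p̂ = 321/858 ≈ 0.374126.
SE = √(p₀(1−p₀)/n) = √(0.23966/858) = 0.016713.
z = (0.374126 − 0.3983)/0.016713 = -0.024174/0.016713 = -1.4464.
p-value = P(Z > -1.446) ≈ 0.9260.

z = -1.4464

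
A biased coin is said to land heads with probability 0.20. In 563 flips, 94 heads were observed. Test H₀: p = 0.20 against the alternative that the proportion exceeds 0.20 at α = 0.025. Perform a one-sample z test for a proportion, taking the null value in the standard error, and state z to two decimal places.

p̂ = 94/563 ≈ 0.16696.
Standard error under H₀: √(0.2×0.8/563) = 0.01686.
z = (0.16696 − 0.2)/0.01686 = -0.03304/0.01686 = -1.96.
p-value = P(Z > -1.960) ≈ 0.9750, so at α = 0.025 we fail to reject H₀.

z = -1.96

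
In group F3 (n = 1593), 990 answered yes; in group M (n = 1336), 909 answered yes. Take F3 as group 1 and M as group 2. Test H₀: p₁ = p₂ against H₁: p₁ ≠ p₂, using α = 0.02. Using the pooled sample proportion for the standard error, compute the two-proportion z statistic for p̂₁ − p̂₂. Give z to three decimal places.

p̂₁ = 990/1593 = 0.621469, p̂₂ = 909/1336 = 0.680389.
Pooled p̂ = (990+909)/(1593+1336) = 1899/2929 = 0.648344.
SE = √(0.227994 × 0.00137625) = 0.017714.
z = (0.621469 − 0.680389)/0.017714 = -0.058920/0.017714 = -3.326.
p-value = 2·P(Z > 3.326) ≈ 0.0009; since p < α = 0.02, reject H₀.

z = -3.326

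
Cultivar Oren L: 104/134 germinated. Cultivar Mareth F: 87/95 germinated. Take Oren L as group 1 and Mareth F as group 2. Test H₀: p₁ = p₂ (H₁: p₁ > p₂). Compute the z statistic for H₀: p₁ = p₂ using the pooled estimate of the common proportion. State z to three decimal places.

p̂₁ = 104/134 ≈ 0.77612, p̂₂ = 87/95 ≈ 0.91579.
Pooled p̂ = (104+87)/(134+95) = 191/229 = 0.83406.
SE = √(0.138403 × 0.017989) = 0.04990.
z = (0.77612 − 0.91579)/0.04990 = -0.13967/0.04990 = -2.799.
p-value = P(Z > -2.799) ≈ 0.9974.

z = -2.799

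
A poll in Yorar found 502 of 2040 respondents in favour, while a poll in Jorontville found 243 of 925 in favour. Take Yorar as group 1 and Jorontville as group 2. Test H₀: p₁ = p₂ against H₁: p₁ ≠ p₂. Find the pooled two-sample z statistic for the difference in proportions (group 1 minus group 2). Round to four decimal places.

p̂₁ = 502/2040 ≈ 0.2460784, p̂₂ = 243/925 ≈ 0.2627027.
Pooled p̂ = (502+243)/(2040+925) = 745/2965 = 0.2512648.
SE = √(0.188131 × 0.00157128) = 0.0171932.
z = (0.2460784 − 0.2627027)/0.0171932 = -0.0166243/0.0171932 = -0.9669.
p-value = 2·P(Z > 0.967) ≈ 0.3336.

z = -0.9669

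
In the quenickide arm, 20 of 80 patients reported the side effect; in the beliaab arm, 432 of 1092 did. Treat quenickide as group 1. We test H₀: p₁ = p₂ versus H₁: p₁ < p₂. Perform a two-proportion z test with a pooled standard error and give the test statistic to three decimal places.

z = -2.583

p̂₁ = 20/80 = 0.250000, p̂₂ = 432/1092 = 0.395604.
Pooled p̂ = (20+432)/(80+1092) = 452/1172 = 0.385666.
SE = √(p̂(1−p̂)(1/n₁+1/n₂)) = √(0.385666·0.614334·0.0134158) = √(0.00317856) = 0.056379.
z = (0.250000 − 0.395604)/0.056379 = -0.145604/0.056379 = -2.583.
p-value = P(Z < -2.583) ≈ 0.0049.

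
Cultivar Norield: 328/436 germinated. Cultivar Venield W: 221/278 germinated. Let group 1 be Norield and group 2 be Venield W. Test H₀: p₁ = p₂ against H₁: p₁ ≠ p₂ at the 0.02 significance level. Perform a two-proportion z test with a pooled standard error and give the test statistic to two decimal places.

z = -1.32

p̂₁ = 328/436 = 0.7523, p̂₂ = 221/278 = 0.7950.
Pooled p̂ = (328+221)/(436+278) = 549/714 = 0.7689.
SE = √(0.177689 × 0.0058907) = 0.0324.
z = (0.7523 − 0.7950)/0.0324 = -0.0427/0.0324 = -1.32.
p-value = 2·P(Z > 1.319) ≈ 0.1872; since p > α = 0.02, fail to reject H₀.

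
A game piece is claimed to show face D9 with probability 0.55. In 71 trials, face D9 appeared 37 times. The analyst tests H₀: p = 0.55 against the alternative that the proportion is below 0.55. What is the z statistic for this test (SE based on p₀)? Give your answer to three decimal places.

z = -0.489

p̂ = 37/71 = 0.52113.
Under H₀, SE = √(0.55·0.45/71) = √(0.00348592) = 0.05904.
z = (0.52113 − 0.55)/0.05904 = -0.02887/0.05904 = -0.489.
p-value = P(Z < -0.489) ≈ 0.3124.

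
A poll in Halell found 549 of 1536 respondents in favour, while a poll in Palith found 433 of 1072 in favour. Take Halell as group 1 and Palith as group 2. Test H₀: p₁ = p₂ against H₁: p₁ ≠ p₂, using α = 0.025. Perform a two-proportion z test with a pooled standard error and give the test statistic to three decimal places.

z = -2.411

p̂₁ = 549/1536 = 0.357422, p̂₂ = 433/1072 = 0.403918.
Pooled p̂ = (549+433)/(1536+1072) = 982/2608 = 0.376534.
SE = √(0.234756 × 0.00158388) = 0.019283.
z = (0.357422 − 0.403918)/0.019283 = -0.046496/0.019283 = -2.411.
p-value = 2·P(Z > 2.411) ≈ 0.0159. With α = 0.025, reject H₀.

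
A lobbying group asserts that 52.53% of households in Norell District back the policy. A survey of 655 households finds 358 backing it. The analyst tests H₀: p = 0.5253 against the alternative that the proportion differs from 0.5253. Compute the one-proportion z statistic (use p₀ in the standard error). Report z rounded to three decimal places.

p̂ = 358/655 = 0.54656.
SE = √(p₀(1−p₀)/n) = √(0.24936/655) = 0.01951.
z = (0.54656 − 0.5253)/0.01951 = 0.02126/0.01951 = 1.090.
Two-sided p-value ≈ 2·Φ(−1.090) = 0.2758.

z = 1.090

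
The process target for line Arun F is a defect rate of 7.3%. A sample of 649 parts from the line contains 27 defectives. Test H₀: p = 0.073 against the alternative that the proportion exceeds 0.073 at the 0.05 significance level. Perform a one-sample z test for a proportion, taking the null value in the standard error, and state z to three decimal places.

p̂ = 27/649 = 0.04160.
Standard error under H₀: √(0.073×0.927/649) = 0.01021.
z = (0.04160 − 0.073)/0.01021 = -0.03140/0.01021 = -3.075.
p-value = P(Z > -3.075) ≈ 0.9989, so at α = 0.05 we fail to reject H₀.

z = -3.075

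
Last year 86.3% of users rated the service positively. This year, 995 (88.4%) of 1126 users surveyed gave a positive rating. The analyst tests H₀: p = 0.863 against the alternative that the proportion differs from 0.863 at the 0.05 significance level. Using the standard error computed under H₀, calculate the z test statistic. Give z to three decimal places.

p̂ = 995/1126 = 0.88366.
SE = √(p₀(1−p₀)/n) = √(0.11823/1126) = 0.01025.
z = (0.88366 − 0.863)/0.01025 = 0.02066/0.01025 = 2.016.
Two-sided p-value ≈ 2·Φ(−2.016) = 0.0438. With α = 0.05, reject H₀.

z = 2.016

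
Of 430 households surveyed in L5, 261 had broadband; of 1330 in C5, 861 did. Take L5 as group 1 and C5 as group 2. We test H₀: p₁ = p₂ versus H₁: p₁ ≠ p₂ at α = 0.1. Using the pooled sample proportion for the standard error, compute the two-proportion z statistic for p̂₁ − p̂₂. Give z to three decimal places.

z = -1.515

p̂₁ = 261/430 = 0.606977, p̂₂ = 861/1330 = 0.647368.
Pooled p̂ = (261+861)/(430+1330) = 1122/1760 = 0.637500.
SE = √(0.231094 × 0.00307746) = 0.026668.
z = (0.606977 − 0.647368)/0.026668 = -0.040391/0.026668 = -1.515.
p-value = 2·P(Z > 1.515) ≈ 0.1299; since p > α = 0.1, fail to reject H₀.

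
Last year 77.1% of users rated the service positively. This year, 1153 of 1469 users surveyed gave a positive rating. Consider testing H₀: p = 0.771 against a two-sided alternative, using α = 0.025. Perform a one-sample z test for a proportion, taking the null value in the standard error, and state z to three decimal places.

p̂ = 1153/1469 ≈ 0.78489.
Under H₀, SE = √(0.771·0.229/1469) = √(0.00012019) = 0.01096.
z = (0.78489 − 0.771)/0.01096 = 0.01389/0.01096 = 1.267.
Two-sided p-value ≈ 2·Φ(−1.267) = 0.2052; since p > α = 0.025, fail to reject H₀.

z = 1.267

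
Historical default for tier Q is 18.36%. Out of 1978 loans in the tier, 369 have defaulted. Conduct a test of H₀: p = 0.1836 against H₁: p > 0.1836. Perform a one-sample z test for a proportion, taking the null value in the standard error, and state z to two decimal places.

z = 0.34

p̂ = 369/1978 = 0.1866.
SE = √(p₀(1−p₀)/n) = √(0.14989/1978) = 0.0087.
z = (0.1866 − 0.1836)/0.0087 = 0.0030/0.0087 = 0.34.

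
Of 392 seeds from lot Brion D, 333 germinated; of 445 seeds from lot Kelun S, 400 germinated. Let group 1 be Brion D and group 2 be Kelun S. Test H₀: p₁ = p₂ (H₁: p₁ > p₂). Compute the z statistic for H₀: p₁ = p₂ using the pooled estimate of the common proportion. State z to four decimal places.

p̂₁ = 333/392 = 0.8494898, p̂₂ = 400/445 = 0.8988764.
Pooled p̂ = (333+400)/(392+445) = 733/837 = 0.8757467.
SE = √(0.108814 × 0.00479821) = 0.0228498.
z = (0.8494898 − 0.8988764)/0.0228498 = -0.0493866/0.0228498 = -2.1614.

z = -2.1614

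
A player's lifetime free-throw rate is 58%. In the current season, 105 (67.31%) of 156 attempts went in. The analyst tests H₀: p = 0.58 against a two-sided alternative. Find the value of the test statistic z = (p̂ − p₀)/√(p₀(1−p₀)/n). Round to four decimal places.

z = 2.3554

p̂ = 105/156 ≈ 0.673077.
Standard error under H₀: √(0.58×0.42/156) = 0.039516.
z = (0.673077 − 0.58)/0.039516 = 0.093077/0.039516 = 2.3554.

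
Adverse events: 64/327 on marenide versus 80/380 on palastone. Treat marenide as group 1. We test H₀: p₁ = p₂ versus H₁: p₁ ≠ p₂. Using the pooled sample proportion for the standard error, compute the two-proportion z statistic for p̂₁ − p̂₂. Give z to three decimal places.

z = -0.487

p̂₁ = 64/327 ≈ 0.19572, p̂₂ = 80/380 ≈ 0.21053.
Pooled p̂ = (64+80)/(327+380) = 144/707 = 0.20368.
SE = √(p̂(1−p̂)(1/n₁+1/n₂)) = √(0.20368·0.79632·0.00568968) = √(0.000922827) = 0.03038.
z = (0.19572 − 0.21053)/0.03038 = -0.01481/0.03038 = -0.487.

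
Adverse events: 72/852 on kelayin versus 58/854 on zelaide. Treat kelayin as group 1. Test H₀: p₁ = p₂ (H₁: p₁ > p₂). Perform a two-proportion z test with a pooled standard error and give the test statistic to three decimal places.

z = 1.291

p̂₁ = 72/852 = 0.08451, p̂₂ = 58/854 = 0.06792.
Pooled p̂ = (72+58)/(852+854) = 130/1706 = 0.07620.
SE = √(0.070395 × 0.00234467) = 0.01285.
z = (0.08451 − 0.06792)/0.01285 = 0.01659/0.01285 = 1.291.
p-value = P(Z > 1.291) ≈ 0.0983.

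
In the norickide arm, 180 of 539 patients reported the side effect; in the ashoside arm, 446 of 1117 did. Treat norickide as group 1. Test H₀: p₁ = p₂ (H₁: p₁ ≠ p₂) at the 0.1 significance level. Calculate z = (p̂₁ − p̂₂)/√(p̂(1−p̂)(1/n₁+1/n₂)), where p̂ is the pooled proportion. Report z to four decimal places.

p̂₁ = 180/539 = 0.3339518, p̂₂ = 446/1117 = 0.3992838.
Pooled p̂ = (180+446)/(539+1117) = 626/1656 = 0.3780193.
SE = √(0.235121 × 0.00275054) = 0.0254305.
z = (0.3339518 − 0.3992838)/0.0254305 = -0.0653320/0.0254305 = -2.5690.
Two-sided p-value ≈ 2·Φ(−2.569) = 0.0102; since p < α = 0.1, reject H₀.

z = -2.5690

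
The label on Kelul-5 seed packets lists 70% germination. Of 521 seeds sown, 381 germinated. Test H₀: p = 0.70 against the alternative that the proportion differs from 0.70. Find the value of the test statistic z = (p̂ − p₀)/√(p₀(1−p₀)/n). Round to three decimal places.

z = 1.558

p̂ = 381/521 = 0.73129.
Under H₀, SE = √(0.7·0.3/521) = √(0.000403071) = 0.02008.
z = (0.73129 − 0.7)/0.02008 = 0.03129/0.02008 = 1.558.
Two-sided p-value ≈ 2·Φ(−1.558) = 0.1192.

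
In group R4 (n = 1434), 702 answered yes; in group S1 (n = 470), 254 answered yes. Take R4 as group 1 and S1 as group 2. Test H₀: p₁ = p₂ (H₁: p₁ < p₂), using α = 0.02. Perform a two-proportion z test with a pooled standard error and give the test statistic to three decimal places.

p̂₁ = 702/1434 = 0.48954, p̂₂ = 254/470 = 0.54043.
Pooled p̂ = (702+254)/(1434+470) = 956/1904 = 0.50210.
SE = √(p̂(1−p̂)(1/n₁+1/n₂)) = √(0.50210·0.49790·0.00282501) = √(0.00070624) = 0.02658.
z = (0.48954 − 0.54043)/0.02658 = -0.05089/0.02658 = -1.915.
p-value = P(Z < -1.915) ≈ 0.0278, so at α = 0.02 we fail to reject H₀.

z = -1.915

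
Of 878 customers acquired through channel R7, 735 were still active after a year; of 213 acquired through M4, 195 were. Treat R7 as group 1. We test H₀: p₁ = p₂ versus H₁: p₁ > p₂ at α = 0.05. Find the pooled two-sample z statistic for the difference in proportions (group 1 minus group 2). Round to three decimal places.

z = -2.893

p̂₁ = 735/878 = 0.83713, p̂₂ = 195/213 = 0.91549.
Pooled p̂ = (735+195)/(878+213) = 930/1091 = 0.85243.
SE = √(p̂(1−p̂)(1/n₁+1/n₂)) = √(0.85243·0.14757·0.00583379) = √(0.000733854) = 0.02709.
z = (0.83713 − 0.91549)/0.02709 = -0.07836/0.02709 = -2.893.
p-value = P(Z > -2.893) ≈ 0.9981. With α = 0.05, fail to reject H₀.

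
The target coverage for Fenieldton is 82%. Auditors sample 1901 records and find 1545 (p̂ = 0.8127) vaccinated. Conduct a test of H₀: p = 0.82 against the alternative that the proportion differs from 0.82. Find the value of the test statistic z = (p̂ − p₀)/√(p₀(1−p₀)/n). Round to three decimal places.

z = -0.825

p̂ = 1545/1901 = 0.81273.
SE = √(p₀(1−p₀)/n) = √(0.1476/1901) = 0.00881.
z = (0.81273 − 0.82)/0.00881 = -0.00727/0.00881 = -0.825.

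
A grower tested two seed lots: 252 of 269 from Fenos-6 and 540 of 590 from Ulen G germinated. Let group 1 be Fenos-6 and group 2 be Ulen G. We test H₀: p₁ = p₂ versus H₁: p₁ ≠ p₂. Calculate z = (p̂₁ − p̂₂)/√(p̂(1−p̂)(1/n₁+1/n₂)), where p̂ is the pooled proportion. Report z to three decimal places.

z = 1.092

p̂₁ = 252/269 = 0.93680, p̂₂ = 540/590 = 0.91525.
Pooled p̂ = (252+540)/(269+590) = 792/859 = 0.92200.
SE = √(0.071914 × 0.00541239) = 0.01973.
z = (0.93680 − 0.91525)/0.01973 = 0.02155/0.01973 = 1.092.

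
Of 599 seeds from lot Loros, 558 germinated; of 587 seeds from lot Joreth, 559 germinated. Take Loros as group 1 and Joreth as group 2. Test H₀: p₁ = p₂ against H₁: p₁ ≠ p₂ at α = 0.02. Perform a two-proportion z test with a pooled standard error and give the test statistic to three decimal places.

p̂₁ = 558/599 = 0.931553, p̂₂ = 559/587 = 0.952300.
Pooled p̂ = (558+559)/(599+587) = 1117/1186 = 0.941821.
SE = √(p̂(1−p̂)(1/n₁+1/n₂)) = √(0.941821·0.058179·0.00337303) = √(0.000184822) = 0.013595.
z = (0.931553 − 0.952300)/0.013595 = -0.020747/0.013595 = -1.526.
p-value = 2·P(Z > 1.526) ≈ 0.1270. With α = 0.02, fail to reject H₀.

z = -1.526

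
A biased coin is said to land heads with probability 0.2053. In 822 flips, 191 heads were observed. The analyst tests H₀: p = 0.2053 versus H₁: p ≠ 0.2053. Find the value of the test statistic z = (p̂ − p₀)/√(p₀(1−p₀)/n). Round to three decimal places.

z = 1.921

p̂ = 191/822 = 0.23236.
Under H₀, SE = √(0.2053·0.7947/822) = √(0.000198482) = 0.01409.
z = (0.23236 − 0.2053)/0.01409 = 0.02706/0.01409 = 1.921.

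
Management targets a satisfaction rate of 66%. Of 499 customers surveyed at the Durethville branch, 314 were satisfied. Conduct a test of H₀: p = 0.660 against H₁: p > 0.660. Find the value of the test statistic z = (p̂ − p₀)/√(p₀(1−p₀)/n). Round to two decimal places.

z = -1.45

p̂ = 314/499 ≈ 0.6293.
Standard error under H₀: √(0.66×0.34/499) = 0.0212.
z = (0.6293 − 0.66)/0.0212 = -0.0307/0.0212 = -1.45.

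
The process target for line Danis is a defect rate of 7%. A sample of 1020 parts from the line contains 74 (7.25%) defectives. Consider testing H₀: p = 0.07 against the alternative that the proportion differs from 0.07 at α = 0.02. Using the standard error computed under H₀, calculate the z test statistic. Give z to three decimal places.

p̂ = 74/1020 = 0.07255.
SE = √(p₀(1−p₀)/n) = √(0.0651/1020) = 0.00799.
z = (0.07255 − 0.07)/0.00799 = 0.00255/0.00799 = 0.319.
Two-sided p-value ≈ 2·Φ(−0.319) = 0.7497, so at α = 0.02 we fail to reject H₀.

z = 0.319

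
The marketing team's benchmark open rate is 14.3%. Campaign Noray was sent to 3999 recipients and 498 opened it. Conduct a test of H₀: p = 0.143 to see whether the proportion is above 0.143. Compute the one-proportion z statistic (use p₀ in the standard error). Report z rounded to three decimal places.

z = -3.336

p̂ = 498/3999 = 0.124531.
SE = √(p₀(1−p₀)/n) = √(0.12255/3999) = 0.005536.
z = (0.124531 − 0.143)/0.005536 = -0.018469/0.005536 = -3.336.
p-value = P(Z > -3.336) ≈ 0.9996.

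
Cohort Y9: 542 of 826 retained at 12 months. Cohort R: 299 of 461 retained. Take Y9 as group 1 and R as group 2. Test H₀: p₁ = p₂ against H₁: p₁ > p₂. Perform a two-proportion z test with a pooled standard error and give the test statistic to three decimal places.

z = 0.274

p̂₁ = 542/826 ≈ 0.65617, p̂₂ = 299/461 ≈ 0.64859.
Pooled p̂ = (542+299)/(826+461) = 841/1287 = 0.65346.
SE = √(p̂(1−p̂)(1/n₁+1/n₂)) = √(0.65346·0.34654·0.00337985) = √(0.00076537) = 0.02767.
z = (0.65617 − 0.64859)/0.02767 = 0.00758/0.02767 = 0.274.
p-value = P(Z > 0.274) ≈ 0.3920.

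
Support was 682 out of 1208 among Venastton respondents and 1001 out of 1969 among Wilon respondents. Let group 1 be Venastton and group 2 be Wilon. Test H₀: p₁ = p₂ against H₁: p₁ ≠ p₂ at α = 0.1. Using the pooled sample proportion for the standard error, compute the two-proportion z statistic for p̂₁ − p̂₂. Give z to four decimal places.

p̂₁ = 682/1208 = 0.564570, p̂₂ = 1001/1969 = 0.508380.
Pooled p̂ = (682+1001)/(1208+1969) = 1683/3177 = 0.529745.
SE = √(p̂(1−p̂)(1/n₁+1/n₂)) = √(0.529745·0.470255·0.00133569) = √(0.00033274) = 0.018241.
z = (0.564570 − 0.508380)/0.018241 = 0.056190/0.018241 = 3.0804.
p-value = 2·P(Z > 3.080) ≈ 0.0021; since p < α = 0.1, reject H₀.

z = 3.0804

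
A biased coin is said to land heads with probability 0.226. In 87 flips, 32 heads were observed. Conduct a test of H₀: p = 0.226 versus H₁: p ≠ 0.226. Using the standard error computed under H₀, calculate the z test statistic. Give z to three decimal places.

z = 3.163

p̂ = 32/87 ≈ 0.36782.
SE = √(p₀(1−p₀)/n) = √(0.17492/87) = 0.04484.
z = (0.36782 − 0.226)/0.04484 = 0.14182/0.04484 = 3.163.
p-value = 2·P(Z > 3.163) ≈ 0.0016.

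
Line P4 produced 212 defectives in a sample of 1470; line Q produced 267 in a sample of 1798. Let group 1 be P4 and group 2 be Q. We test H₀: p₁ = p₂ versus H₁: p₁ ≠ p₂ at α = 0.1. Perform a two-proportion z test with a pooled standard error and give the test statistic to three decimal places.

p̂₁ = 212/1470 = 0.14422, p̂₂ = 267/1798 = 0.14850.
Pooled p̂ = (212+267)/(1470+1798) = 479/3268 = 0.14657.
SE = √(p̂(1−p̂)(1/n₁+1/n₂)) = √(0.14657·0.85343·0.00123645) = √(0.000154666) = 0.01244.
z = (0.14422 − 0.14850)/0.01244 = -0.00428/0.01244 = -0.344.
p-value = 2·P(Z > 0.344) ≈ 0.7307, so at α = 0.1 we fail to reject H₀.

z = -0.344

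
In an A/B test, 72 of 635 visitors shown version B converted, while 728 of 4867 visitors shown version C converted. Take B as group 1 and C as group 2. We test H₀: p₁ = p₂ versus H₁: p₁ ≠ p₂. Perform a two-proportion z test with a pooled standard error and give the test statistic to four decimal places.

p̂₁ = 72/635 ≈ 0.1133858, p̂₂ = 728/4867 ≈ 0.1495788.
Pooled p̂ = (72+728)/(635+4867) = 800/5502 = 0.1454017.
SE = √(p̂(1−p̂)(1/n₁+1/n₂)) = √(0.1454017·0.8545983·0.00178027) = √(0.000221216) = 0.0148733.
z = (0.1133858 − 0.1495788)/0.0148733 = -0.0361930/0.0148733 = -2.4334.
p-value = 2·P(Z > 2.433) ≈ 0.0150.

z = -2.4334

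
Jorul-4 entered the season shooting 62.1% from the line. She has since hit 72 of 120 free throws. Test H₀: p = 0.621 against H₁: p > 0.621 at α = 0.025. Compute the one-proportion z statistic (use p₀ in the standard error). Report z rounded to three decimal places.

z = -0.474

p̂ = 72/120 = 0.60000.
Standard error under H₀: √(0.621×0.379/120) = 0.04429.
z = (0.60000 − 0.621)/0.04429 = -0.02100/0.04429 = -0.474.
p-value = P(Z > -0.474) ≈ 0.6823. With α = 0.025, fail to reject H₀.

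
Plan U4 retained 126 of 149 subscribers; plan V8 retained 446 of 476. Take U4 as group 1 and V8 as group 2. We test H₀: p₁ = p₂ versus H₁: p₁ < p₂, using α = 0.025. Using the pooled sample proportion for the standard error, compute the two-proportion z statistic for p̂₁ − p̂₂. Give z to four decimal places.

z = -3.4926

p̂₁ = 126/149 = 0.8456376, p̂₂ = 446/476 = 0.9369748.
Pooled p̂ = (126+446)/(149+476) = 572/625 = 0.9152000.
SE = √(0.077609 × 0.00881225) = 0.0261517.
z = (0.8456376 − 0.9369748)/0.0261517 = -0.0913372/0.0261517 = -3.4926.
p-value = P(Z < -3.493) ≈ 0.0002, so at α = 0.025 we reject H₀.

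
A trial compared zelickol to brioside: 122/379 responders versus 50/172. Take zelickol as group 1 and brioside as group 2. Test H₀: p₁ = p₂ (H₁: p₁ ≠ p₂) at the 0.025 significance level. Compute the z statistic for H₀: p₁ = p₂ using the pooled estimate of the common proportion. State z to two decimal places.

z = 0.73

p̂₁ = 122/379 = 0.3219, p̂₂ = 50/172 = 0.2907.
Pooled p̂ = (122+50)/(379+172) = 172/551 = 0.3122.
SE = √(0.214716 × 0.00845248) = 0.0426.
z = (0.3219 − 0.2907)/0.0426 = 0.0312/0.0426 = 0.73.
Two-sided p-value ≈ 2·Φ(−0.732) = 0.4639, so at α = 0.025 we fail to reject H₀.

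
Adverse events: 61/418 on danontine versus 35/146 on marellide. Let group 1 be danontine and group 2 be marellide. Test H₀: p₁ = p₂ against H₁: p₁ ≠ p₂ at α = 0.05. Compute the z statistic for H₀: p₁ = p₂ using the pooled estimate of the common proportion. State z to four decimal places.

p̂₁ = 61/418 ≈ 0.145933, p̂₂ = 35/146 ≈ 0.239726.
Pooled p̂ = (61+35)/(418+146) = 96/564 = 0.170213.
SE = √(p̂(1−p̂)(1/n₁+1/n₂)) = √(0.170213·0.829787·0.00924166) = √(0.0013053) = 0.036129.
z = (0.145933 − 0.239726)/0.036129 = -0.093793/0.036129 = -2.5961.
p-value = 2·P(Z > 2.596) ≈ 0.0094. With α = 0.05, reject H₀.

z = -2.5961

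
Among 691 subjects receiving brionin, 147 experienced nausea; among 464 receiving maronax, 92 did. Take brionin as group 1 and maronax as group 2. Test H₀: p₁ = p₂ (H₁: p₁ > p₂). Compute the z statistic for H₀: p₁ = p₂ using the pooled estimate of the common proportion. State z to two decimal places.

p̂₁ = 147/691 = 0.2127, p̂₂ = 92/464 = 0.1983.
Pooled p̂ = (147+92)/(691+464) = 239/1155 = 0.2069.
SE = √(p̂(1−p̂)(1/n₁+1/n₂)) = √(0.2069·0.7931·0.00360235) = √(0.000591174) = 0.0243.
z = (0.2127 − 0.1983)/0.0243 = 0.0144/0.0243 = 0.59.
p-value = P(Z > 0.595) ≈ 0.2760.

z = 0.59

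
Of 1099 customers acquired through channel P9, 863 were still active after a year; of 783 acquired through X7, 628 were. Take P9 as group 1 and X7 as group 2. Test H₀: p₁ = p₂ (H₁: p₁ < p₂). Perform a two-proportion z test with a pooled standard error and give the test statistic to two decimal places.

p̂₁ = 863/1099 ≈ 0.7853, p̂₂ = 628/783 ≈ 0.8020.
Pooled p̂ = (863+628)/(1099+783) = 1491/1882 = 0.7922.
SE = √(0.164594 × 0.00218706) = 0.0190.
z = (0.7853 − 0.8020)/0.0190 = -0.0167/0.0190 = -0.88.
p-value = P(Z < -0.885) ≈ 0.1882.

z = -0.88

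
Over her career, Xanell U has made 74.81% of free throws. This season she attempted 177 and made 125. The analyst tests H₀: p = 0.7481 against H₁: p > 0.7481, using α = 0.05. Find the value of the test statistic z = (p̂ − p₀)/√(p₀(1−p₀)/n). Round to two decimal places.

p̂ = 125/177 ≈ 0.70621.
Under H₀, SE = √(0.7481·0.2519/177) = √(0.00106467) = 0.03263.
z = (0.70621 − 0.7481)/0.03263 = -0.04189/0.03263 = -1.28.
p-value = P(Z > -1.284) ≈ 0.9004, so at α = 0.05 we fail to reject H₀.

z = -1.28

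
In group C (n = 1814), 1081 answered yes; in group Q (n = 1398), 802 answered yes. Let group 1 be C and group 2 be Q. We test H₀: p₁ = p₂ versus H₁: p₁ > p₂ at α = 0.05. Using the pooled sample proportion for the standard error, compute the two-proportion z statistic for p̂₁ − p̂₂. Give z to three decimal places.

z = 1.269

p̂₁ = 1081/1814 = 0.59592, p̂₂ = 802/1398 = 0.57368.
Pooled p̂ = (1081+802)/(1814+1398) = 1883/3212 = 0.58624.
SE = √(p̂(1−p̂)(1/n₁+1/n₂)) = √(0.58624·0.41376·0.00126658) = √(0.000307224) = 0.01753.
z = (0.59592 − 0.57368)/0.01753 = 0.02224/0.01753 = 1.269.
p-value = P(Z > 1.269) ≈ 0.1022; since p > α = 0.05, fail to reject H₀.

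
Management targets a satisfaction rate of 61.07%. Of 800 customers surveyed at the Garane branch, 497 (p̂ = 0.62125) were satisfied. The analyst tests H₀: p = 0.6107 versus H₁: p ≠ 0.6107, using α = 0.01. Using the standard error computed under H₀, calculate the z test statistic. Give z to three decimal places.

z = 0.612

p̂ = 497/800 ≈ 0.62125.
Under H₀, SE = √(0.6107·0.3893/800) = √(0.000297182) = 0.01724.
z = (0.62125 − 0.6107)/0.01724 = 0.01055/0.01724 = 0.612.
Two-sided p-value ≈ 2·Φ(−0.612) = 0.5405. With α = 0.01, fail to reject H₀.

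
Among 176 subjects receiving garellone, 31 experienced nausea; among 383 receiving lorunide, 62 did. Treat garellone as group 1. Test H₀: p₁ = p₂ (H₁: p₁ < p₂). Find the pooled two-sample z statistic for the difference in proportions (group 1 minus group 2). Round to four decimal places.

z = 0.4204

p̂₁ = 31/176 ≈ 0.176136, p̂₂ = 62/383 ≈ 0.161880.
Pooled p̂ = (31+62)/(176+383) = 93/559 = 0.166369.
SE = √(0.13869 × 0.00829278) = 0.033914.
z = (0.176136 − 0.161880)/0.033914 = 0.014256/0.033914 = 0.4204.
p-value = P(Z < 0.420) ≈ 0.6629.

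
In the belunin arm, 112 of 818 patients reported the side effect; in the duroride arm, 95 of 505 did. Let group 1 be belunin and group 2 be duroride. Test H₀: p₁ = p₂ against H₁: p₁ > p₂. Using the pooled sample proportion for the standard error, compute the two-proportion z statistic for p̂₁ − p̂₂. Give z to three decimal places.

z = -2.490

p̂₁ = 112/818 = 0.13692, p̂₂ = 95/505 = 0.18812.
Pooled p̂ = (112+95)/(818+505) = 207/1323 = 0.15646.
SE = √(0.131982 × 0.00320269) = 0.02056.
z = (0.13692 − 0.18812)/0.02056 = -0.05120/0.02056 = -2.490.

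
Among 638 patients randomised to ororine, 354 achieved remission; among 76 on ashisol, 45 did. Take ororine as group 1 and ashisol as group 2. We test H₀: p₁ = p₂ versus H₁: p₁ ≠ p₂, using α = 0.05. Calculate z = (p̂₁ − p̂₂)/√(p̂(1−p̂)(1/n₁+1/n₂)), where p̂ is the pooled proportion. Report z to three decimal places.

p̂₁ = 354/638 ≈ 0.55486, p̂₂ = 45/76 ≈ 0.59211.
Pooled p̂ = (354+45)/(638+76) = 399/714 = 0.55882.
SE = √(p̂(1−p̂)(1/n₁+1/n₂)) = √(0.55882·0.44118·0.0147253) = √(0.00363037) = 0.06025.
z = (0.55486 − 0.59211)/0.06025 = -0.03725/0.06025 = -0.618.
p-value = 2·P(Z > 0.618) ≈ 0.5365. With α = 0.05, fail to reject H₀.

z = -0.618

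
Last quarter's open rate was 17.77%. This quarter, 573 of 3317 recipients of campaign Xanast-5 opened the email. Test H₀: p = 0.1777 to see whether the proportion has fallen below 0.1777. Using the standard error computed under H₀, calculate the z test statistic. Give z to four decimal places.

z = -0.7463

p̂ = 573/3317 = 0.1727465.
Standard error under H₀: √(0.1777×0.8223/3317) = 0.0066372.
z = (0.1727465 − 0.1777)/0.0066372 = -0.0049535/0.0066372 = -0.7463.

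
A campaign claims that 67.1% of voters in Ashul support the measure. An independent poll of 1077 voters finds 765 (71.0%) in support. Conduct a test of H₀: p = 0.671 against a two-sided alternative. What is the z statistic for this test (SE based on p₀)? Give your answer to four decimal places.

z = 2.7454

p̂ = 765/1077 = 0.710306.
Under H₀, SE = √(0.671·0.329/1077) = √(0.000204976) = 0.014317.
z = (0.710306 − 0.671)/0.014317 = 0.039306/0.014317 = 2.7454.
Two-sided p-value ≈ 2·Φ(−2.745) = 0.0060.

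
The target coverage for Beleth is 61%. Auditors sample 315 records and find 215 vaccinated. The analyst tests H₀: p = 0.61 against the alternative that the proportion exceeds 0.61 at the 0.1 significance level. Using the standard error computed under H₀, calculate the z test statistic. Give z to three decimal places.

p̂ = 215/315 ≈ 0.68254.
Under H₀, SE = √(0.61·0.39/315) = √(0.000755238) = 0.02748.
z = (0.68254 − 0.61)/0.02748 = 0.07254/0.02748 = 2.640.
p-value = P(Z > 2.640) ≈ 0.0042; since p < α = 0.1, reject H₀.

z = 2.640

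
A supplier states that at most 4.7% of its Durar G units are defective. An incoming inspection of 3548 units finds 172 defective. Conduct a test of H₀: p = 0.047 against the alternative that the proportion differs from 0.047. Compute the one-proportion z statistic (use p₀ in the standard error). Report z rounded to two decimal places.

p̂ = 172/3548 ≈ 0.0485.
SE = √(p₀(1−p₀)/n) = √(0.044791/3548) = 0.0036.
z = (0.0485 − 0.047)/0.0036 = 0.0015/0.0036 = 0.42.
p-value = 2·P(Z > 0.416) ≈ 0.6774.

z = 0.42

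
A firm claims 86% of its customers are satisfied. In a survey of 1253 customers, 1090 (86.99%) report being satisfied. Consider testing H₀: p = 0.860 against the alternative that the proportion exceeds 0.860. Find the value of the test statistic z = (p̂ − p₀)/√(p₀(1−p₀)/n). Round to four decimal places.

z = 1.0112

p̂ = 1090/1253 ≈ 0.8699122.
SE = √(p₀(1−p₀)/n) = √(0.1204/1253) = 0.0098025.
z = (0.8699122 − 0.86)/0.0098025 = 0.0099122/0.0098025 = 1.0112.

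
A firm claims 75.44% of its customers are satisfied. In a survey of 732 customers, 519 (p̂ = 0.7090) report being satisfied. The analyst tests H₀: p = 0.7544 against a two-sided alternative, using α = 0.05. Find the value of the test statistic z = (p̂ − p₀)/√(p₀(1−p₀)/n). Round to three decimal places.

z = -2.853

p̂ = 519/732 ≈ 0.709016.
Standard error under H₀: √(0.7544×0.2456/732) = 0.015910.
z = (0.709016 − 0.7544)/0.015910 = -0.045384/0.015910 = -2.853.
p-value = 2·P(Z > 2.853) ≈ 0.0043. With α = 0.05, reject H₀.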